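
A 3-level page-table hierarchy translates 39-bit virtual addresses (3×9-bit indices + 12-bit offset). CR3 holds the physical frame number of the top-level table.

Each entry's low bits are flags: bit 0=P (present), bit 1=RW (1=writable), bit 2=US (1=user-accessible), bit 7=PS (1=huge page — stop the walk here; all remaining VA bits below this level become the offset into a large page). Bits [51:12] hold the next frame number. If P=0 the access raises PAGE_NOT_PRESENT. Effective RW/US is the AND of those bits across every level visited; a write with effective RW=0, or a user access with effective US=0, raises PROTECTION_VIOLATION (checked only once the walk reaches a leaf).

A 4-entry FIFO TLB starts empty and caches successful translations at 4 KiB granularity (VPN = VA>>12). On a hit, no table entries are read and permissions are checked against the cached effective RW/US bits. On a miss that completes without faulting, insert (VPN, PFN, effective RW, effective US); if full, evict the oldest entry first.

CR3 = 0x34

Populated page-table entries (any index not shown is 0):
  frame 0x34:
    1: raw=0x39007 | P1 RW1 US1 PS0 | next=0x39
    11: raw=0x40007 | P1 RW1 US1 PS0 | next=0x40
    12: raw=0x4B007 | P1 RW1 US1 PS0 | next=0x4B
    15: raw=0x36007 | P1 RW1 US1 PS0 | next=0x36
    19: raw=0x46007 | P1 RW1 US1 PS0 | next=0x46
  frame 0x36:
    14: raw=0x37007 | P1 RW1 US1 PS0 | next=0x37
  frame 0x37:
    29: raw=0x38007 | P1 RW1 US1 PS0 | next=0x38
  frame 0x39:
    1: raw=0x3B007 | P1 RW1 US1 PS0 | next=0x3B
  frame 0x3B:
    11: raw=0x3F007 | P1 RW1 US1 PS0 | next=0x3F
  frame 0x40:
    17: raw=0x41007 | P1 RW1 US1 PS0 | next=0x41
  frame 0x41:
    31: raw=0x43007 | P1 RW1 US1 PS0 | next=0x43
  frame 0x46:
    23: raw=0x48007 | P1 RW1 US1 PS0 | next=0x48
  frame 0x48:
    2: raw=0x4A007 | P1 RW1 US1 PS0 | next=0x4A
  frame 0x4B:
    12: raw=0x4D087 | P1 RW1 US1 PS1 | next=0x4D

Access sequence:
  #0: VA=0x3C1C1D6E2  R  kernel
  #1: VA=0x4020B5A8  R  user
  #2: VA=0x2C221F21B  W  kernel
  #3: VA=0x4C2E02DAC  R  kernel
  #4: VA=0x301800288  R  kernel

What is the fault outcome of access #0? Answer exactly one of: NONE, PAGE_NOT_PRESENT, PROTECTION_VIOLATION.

Trace:
#0 VA=0x3C1C1D6E2 (r,kernel):
  lvl0: tbl 0x34, slot 15 ⇒ 0x36007 (P1/RW1/US1/PS0)
  lvl1: tbl 0x36, slot 14 ⇒ 0x37007 (P1/RW1/US1/PS0)
  lvl2: tbl 0x37, slot 29 ⇒ 0x38007 (P1/RW1/US1/PS0)
  ✓ 0x386E2  — 3 lookups
#1 VA=0x4020B5A8 (r,user):
  lvl0: tbl 0x34, slot 1 ⇒ 0x39007 (P1/RW1/US1/PS0)
  lvl1: tbl 0x39, slot 1 ⇒ 0x3B007 (P1/RW1/US1/PS0)
  lvl2: tbl 0x3B, slot 11 ⇒ 0x3F007 (P1/RW1/US1/PS0)
  ✓ 0x3F5A8  — 3 lookups
#2 VA=0x2C221F21B (w,kernel):
  lvl0: tbl 0x34, slot 11 ⇒ 0x40007 (P1/RW1/US1/PS0)
  lvl1: tbl 0x40, slot 17 ⇒ 0x41007 (P1/RW1/US1/PS0)
  lvl2: tbl 0x41, slot 31 ⇒ 0x43007 (P1/RW1/US1/PS0)
  ✓ 0x4321B  — 3 lookups
#3 VA=0x4C2E02DAC (r,kernel):
  lvl0: tbl 0x34, slot 19 ⇒ 0x46007 (P1/RW1/US1/PS0)
  lvl1: tbl 0x46, slot 23 ⇒ 0x48007 (P1/RW1/US1/PS0)
  lvl2: tbl 0x48, slot 2 ⇒ 0x4A007 (P1/RW1/US1/PS0)
  ✓ 0x4ADAC  — 3 lookups
#4 VA=0x301800288 (r,kernel):
  lvl0: tbl 0x34, slot 12 ⇒ 0x4B007 (P1/RW1/US1/PS0)
  lvl1: tbl 0x4B, slot 12 ⇒ 0x4D087 (P1/RW1/US1/PS1)
  ✓ 0x4D288 (huge @L1)  — 2 lookups

Access #0 fault: NONE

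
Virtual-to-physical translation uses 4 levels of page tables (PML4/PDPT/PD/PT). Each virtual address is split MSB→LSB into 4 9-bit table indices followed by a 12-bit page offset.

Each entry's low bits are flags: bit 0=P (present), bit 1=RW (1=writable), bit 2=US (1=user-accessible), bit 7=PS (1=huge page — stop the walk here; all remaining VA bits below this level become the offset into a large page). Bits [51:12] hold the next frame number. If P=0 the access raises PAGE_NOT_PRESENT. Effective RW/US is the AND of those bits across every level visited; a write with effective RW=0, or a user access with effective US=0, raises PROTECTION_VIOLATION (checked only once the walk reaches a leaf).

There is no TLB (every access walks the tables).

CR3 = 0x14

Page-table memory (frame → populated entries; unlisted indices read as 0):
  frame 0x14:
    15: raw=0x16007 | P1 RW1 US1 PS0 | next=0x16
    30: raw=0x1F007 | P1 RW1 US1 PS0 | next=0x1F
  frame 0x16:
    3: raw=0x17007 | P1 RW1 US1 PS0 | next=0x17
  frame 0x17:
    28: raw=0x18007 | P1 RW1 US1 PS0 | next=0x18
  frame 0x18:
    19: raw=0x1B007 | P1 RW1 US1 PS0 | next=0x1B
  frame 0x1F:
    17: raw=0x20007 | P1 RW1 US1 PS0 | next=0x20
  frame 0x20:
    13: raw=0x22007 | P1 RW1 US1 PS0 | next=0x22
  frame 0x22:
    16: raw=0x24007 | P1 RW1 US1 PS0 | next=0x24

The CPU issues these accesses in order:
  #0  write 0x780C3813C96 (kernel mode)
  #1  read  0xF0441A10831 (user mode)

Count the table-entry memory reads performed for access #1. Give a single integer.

Per-access translation:
#0 VA=0x780C3813C96 (w,kernel):
  L0: frame=0x14 idx=15 entry=0x16007 [P=1 RW=1 US=1 PS=0]
  L1: frame=0x16 idx=3 entry=0x17007 [P=1 RW=1 US=1 PS=0]
  L2: frame=0x17 idx=28 entry=0x18007 [P=1 RW=1 US=1 PS=0]
  L3: frame=0x18 idx=19 entry=0x1B007 [P=1 RW=1 US=1 PS=0]
  → PA=0x1BC96  (4 entries read)
#1 VA=0xF0441A10831 (r,user):
  L0: frame=0x14 idx=30 entry=0x1F007 [P=1 RW=1 US=1 PS=0]
  L1: frame=0x1F idx=17 entry=0x20007 [P=1 RW=1 US=1 PS=0]
  L2: frame=0x20 idx=13 entry=0x22007 [P=1 RW=1 US=1 PS=0]
  L3: frame=0x22 idx=16 entry=0x24007 [P=1 RW=1 US=1 PS=0]
  → PA=0x24831  (4 entries read)

Entries read for #1: 4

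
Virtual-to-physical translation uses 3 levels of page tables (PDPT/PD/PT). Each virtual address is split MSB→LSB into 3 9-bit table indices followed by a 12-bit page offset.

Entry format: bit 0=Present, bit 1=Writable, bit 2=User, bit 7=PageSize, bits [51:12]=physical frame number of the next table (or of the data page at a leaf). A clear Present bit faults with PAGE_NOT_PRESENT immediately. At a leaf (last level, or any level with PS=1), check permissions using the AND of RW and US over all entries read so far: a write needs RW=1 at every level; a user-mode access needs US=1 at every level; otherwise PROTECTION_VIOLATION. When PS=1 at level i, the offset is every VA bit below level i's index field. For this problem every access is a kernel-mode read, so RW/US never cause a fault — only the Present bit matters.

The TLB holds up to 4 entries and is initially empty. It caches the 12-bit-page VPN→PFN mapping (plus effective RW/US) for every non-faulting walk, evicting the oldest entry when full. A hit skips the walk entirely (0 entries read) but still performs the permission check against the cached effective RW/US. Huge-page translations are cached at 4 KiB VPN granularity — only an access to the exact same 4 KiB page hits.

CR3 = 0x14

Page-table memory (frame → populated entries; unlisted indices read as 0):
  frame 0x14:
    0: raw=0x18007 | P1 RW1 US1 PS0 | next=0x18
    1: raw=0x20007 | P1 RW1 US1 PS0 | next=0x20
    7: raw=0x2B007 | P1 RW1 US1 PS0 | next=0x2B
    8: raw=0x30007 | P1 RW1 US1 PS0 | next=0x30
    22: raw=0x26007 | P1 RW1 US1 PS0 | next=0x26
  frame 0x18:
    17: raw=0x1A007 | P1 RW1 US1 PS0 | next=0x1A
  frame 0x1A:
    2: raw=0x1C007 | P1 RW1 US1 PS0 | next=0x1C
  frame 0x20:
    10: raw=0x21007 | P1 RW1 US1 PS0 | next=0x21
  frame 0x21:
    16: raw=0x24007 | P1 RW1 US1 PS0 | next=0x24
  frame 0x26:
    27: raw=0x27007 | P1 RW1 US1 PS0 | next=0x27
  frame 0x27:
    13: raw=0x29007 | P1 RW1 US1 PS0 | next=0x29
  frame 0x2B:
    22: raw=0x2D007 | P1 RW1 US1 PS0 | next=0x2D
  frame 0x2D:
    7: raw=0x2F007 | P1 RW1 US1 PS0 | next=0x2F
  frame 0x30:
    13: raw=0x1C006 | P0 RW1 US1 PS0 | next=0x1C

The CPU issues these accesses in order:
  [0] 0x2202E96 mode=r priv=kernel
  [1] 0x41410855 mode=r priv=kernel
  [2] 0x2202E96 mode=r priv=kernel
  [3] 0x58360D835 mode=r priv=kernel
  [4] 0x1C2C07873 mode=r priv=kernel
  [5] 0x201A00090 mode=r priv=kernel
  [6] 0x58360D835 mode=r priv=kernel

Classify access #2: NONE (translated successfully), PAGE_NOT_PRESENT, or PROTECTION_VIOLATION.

Per-access translation:
#0 VA=0x2202E96 (r,kernel):
  L0: frame=0x14 idx=0 entry=0x18007 [P=1 RW=1 US=1 PS=0]
  L1: frame=0x18 idx=17 entry=0x1A007 [P=1 RW=1 US=1 PS=0]
  L2: frame=0x1A idx=2 entry=0x1C007 [P=1 RW=1 US=1 PS=0]
  → PA=0x1CE96  (3 entries read)
#1 VA=0x41410855 (r,kernel):
  L0: frame=0x14 idx=1 entry=0x20007 [P=1 RW=1 US=1 PS=0]
  L1: frame=0x20 idx=10 entry=0x21007 [P=1 RW=1 US=1 PS=0]
  L2: frame=0x21 idx=16 entry=0x24007 [P=1 RW=1 US=1 PS=0]
  → PA=0x24855  (3 entries read)
#2 VA=0x2202E96 (r,kernel):
  TLB hit vpn=0x2202 → PA=0x1CE96
#3 VA=0x58360D835 (r,kernel):
  L0: frame=0x14 idx=22 entry=0x26007 [P=1 RW=1 US=1 PS=0]
  L1: frame=0x26 idx=27 entry=0x27007 [P=1 RW=1 US=1 PS=0]
  L2: frame=0x27 idx=13 entry=0x29007 [P=1 RW=1 US=1 PS=0]
  → PA=0x29835  (3 entries read)
#4 VA=0x1C2C07873 (r,kernel):
  L0: frame=0x14 idx=7 entry=0x2B007 [P=1 RW=1 US=1 PS=0]
  L1: frame=0x2B idx=22 entry=0x2D007 [P=1 RW=1 US=1 PS=0]
  L2: frame=0x2D idx=7 entry=0x2F007 [P=1 RW=1 US=1 PS=0]
  → PA=0x2F873  (3 entries read)
#5 VA=0x201A00090 (r,kernel):
  L0: frame=0x14 idx=8 entry=0x30007 [P=1 RW=1 US=1 PS=0]
  L1: frame=0x30 idx=13 entry=0x1C006 [P=0 RW=1 US=1 PS=0]
  → PAGE_NOT_PRESENT  (2 entries read)
#6 VA=0x58360D835 (r,kernel):
  TLB hit vpn=0x58360D → PA=0x29835

Access #2 fault: NONE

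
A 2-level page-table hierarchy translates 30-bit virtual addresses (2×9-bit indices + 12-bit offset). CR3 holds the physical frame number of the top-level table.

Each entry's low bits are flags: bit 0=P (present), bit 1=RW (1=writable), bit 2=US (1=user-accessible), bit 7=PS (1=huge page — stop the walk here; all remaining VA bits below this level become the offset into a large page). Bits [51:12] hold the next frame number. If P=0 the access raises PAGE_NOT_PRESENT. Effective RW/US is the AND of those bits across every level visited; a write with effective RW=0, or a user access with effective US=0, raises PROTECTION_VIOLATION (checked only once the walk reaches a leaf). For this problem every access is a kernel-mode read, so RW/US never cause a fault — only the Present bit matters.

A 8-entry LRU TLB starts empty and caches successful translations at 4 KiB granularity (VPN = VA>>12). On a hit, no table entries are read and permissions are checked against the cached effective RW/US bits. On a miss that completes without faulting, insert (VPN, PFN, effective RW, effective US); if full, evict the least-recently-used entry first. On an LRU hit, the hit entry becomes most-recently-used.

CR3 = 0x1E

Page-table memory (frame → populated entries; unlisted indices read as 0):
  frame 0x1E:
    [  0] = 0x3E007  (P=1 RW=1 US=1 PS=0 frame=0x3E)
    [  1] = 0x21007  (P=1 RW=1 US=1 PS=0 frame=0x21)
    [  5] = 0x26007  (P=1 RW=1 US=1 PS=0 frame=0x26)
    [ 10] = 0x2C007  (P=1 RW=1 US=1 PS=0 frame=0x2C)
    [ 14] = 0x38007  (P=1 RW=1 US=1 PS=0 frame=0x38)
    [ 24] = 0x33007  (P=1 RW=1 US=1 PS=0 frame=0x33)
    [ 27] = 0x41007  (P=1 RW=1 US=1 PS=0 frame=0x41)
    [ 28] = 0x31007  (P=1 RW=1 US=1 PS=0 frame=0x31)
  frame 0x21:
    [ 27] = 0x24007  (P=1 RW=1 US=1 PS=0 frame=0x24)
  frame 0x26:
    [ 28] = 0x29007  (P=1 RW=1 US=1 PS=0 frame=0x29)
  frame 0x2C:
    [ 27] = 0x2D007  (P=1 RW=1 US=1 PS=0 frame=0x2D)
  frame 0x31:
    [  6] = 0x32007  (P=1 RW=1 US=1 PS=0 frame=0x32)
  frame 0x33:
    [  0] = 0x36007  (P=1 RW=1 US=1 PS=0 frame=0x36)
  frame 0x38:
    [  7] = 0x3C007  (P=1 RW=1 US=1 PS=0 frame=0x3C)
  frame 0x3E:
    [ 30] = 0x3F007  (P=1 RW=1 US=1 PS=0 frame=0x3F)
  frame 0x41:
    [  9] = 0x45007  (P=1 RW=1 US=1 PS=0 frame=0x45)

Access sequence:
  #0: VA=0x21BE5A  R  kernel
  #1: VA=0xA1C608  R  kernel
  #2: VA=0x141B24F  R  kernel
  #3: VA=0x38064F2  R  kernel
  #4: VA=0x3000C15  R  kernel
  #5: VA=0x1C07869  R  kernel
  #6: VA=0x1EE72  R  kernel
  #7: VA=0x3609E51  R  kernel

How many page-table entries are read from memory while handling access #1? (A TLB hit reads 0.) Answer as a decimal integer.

Per-access translation:
#0 VA=0x21BE5A (r,kernel):
  L0 @0x1E[1] → 0x21007  P=1,RW=1,US=1,PS=0
  L1 @0x21[27] → 0x24007  P=1,RW=1,US=1,PS=0
  → PA=0x24E5A  (2 entries read)
#1 VA=0xA1C608 (r,kernel):
  L0 @0x1E[5] → 0x26007  P=1,RW=1,US=1,PS=0
  L1 @0x26[28] → 0x29007  P=1,RW=1,US=1,PS=0
  → PA=0x29608  (2 entries read)
#2 VA=0x141B24F (r,kernel):
  L0 @0x1E[10] → 0x2C007  P=1,RW=1,US=1,PS=0
  L1 @0x2C[27] → 0x2D007  P=1,RW=1,US=1,PS=0
  → PA=0x2D24F  (2 entries read)
#3 VA=0x38064F2 (r,kernel):
  L0 @0x1E[28] → 0x31007  P=1,RW=1,US=1,PS=0
  L1 @0x31[6] → 0x32007  P=1,RW=1,US=1,PS=0
  → PA=0x324F2  (2 entries read)
#4 VA=0x3000C15 (r,kernel):
  L0 @0x1E[24] → 0x33007  P=1,RW=1,US=1,PS=0
  L1 @0x33[0] → 0x36007  P=1,RW=1,US=1,PS=0
  → PA=0x36C15  (2 entries read)
#5 VA=0x1C07869 (r,kernel):
  L0 @0x1E[14] → 0x38007  P=1,RW=1,US=1,PS=0
  L1 @0x38[7] → 0x3C007  P=1,RW=1,US=1,PS=0
  → PA=0x3C869  (2 entries read)
#6 VA=0x1EE72 (r,kernel):
  L0 @0x1E[0] → 0x3E007  P=1,RW=1,US=1,PS=0
  L1 @0x3E[30] → 0x3F007  P=1,RW=1,US=1,PS=0
  → PA=0x3FE72  (2 entries read)
#7 VA=0x3609E51 (r,kernel):
  L0 @0x1E[27] → 0x41007  P=1,RW=1,US=1,PS=0
  L1 @0x41[9] → 0x45007  P=1,RW=1,US=1,PS=0
  → PA=0x45E51  (2 entries read)

Entries read for #1: 2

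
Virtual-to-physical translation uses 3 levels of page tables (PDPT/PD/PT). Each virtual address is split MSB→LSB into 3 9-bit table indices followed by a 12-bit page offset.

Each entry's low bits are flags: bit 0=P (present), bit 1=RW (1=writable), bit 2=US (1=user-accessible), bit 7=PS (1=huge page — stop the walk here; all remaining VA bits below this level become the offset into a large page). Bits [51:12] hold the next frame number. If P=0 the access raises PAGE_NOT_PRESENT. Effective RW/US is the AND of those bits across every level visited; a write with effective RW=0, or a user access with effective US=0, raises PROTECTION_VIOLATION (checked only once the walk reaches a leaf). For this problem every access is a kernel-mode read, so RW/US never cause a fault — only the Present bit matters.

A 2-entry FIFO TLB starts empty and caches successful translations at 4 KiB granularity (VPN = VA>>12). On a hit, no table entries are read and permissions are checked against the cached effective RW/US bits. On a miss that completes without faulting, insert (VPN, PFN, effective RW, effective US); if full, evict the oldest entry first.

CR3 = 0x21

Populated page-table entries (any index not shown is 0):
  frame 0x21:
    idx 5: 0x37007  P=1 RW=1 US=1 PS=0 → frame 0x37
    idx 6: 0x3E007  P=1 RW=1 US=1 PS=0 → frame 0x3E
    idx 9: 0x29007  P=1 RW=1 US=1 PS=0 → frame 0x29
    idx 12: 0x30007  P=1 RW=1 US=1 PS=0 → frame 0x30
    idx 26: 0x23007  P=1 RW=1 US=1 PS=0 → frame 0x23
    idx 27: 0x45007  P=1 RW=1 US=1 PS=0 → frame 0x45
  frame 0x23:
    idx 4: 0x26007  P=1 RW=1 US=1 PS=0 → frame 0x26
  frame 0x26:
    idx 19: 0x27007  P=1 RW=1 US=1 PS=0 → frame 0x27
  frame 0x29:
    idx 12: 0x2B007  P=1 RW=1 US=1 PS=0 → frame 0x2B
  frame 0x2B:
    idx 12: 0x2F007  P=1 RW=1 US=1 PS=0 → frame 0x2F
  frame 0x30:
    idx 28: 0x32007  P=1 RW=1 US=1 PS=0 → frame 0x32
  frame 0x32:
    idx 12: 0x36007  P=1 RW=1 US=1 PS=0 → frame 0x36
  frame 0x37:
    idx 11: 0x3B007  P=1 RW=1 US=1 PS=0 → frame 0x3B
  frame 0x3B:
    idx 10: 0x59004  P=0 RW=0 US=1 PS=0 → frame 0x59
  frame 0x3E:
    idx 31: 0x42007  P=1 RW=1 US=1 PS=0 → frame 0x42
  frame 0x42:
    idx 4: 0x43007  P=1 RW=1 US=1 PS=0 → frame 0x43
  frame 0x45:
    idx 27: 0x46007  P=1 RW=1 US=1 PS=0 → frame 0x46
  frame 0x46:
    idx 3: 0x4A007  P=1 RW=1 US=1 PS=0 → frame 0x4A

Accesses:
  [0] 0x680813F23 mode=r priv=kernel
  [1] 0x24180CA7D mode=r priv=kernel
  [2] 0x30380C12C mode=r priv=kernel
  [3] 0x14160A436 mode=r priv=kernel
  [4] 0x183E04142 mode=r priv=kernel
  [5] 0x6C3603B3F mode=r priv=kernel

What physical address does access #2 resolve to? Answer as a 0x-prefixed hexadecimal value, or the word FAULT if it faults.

Walk each access:
#0 VA=0x680813F23 (r,kernel):
  [0] read 0x21 idx=26: raw=0x23007 flags P=1 W=1 U=1 S=0
  [1] read 0x23 idx=4: raw=0x26007 flags P=1 W=1 U=1 S=0
  [2] read 0x26 idx=19: raw=0x27007 flags P=1 W=1 U=1 S=0
  → PA=0x27F23  (3 entries read)
#1 VA=0x24180CA7D (r,kernel):
  [0] read 0x21 idx=9: raw=0x29007 flags P=1 W=1 U=1 S=0
  [1] read 0x29 idx=12: raw=0x2B007 flags P=1 W=1 U=1 S=0
  [2] read 0x2B idx=12: raw=0x2F007 flags P=1 W=1 U=1 S=0
  → PA=0x2FA7D  (3 entries read)
#2 VA=0x30380C12C (r,kernel):
  [0] read 0x21 idx=12: raw=0x30007 flags P=1 W=1 U=1 S=0
  [1] read 0x30 idx=28: raw=0x32007 flags P=1 W=1 U=1 S=0
  [2] read 0x32 idx=12: raw=0x36007 flags P=1 W=1 U=1 S=0
  → PA=0x3612C  (3 entries read)
#3 VA=0x14160A436 (r,kernel):
  [0] read 0x21 idx=5: raw=0x37007 flags P=1 W=1 U=1 S=0
  [1] read 0x37 idx=11: raw=0x3B007 flags P=1 W=1 U=1 S=0
  [2] read 0x3B idx=10: raw=0x59004 flags P=0 W=0 U=1 S=0
  → PAGE_NOT_PRESENT  (3 entries read)
#4 VA=0x183E04142 (r,kernel):
  [0] read 0x21 idx=6: raw=0x3E007 flags P=1 W=1 U=1 S=0
  [1] read 0x3E idx=31: raw=0x42007 flags P=1 W=1 U=1 S=0
  [2] read 0x42 idx=4: raw=0x43007 flags P=1 W=1 U=1 S=0
  → PA=0x43142  (3 entries read)
#5 VA=0x6C3603B3F (r,kernel):
  [0] read 0x21 idx=27: raw=0x45007 flags P=1 W=1 U=1 S=0
  [1] read 0x45 idx=27: raw=0x46007 flags P=1 W=1 U=1 S=0
  [2] read 0x46 idx=3: raw=0x4A007 flags P=1 W=1 U=1 S=0
  → PA=0x4AB3F  (3 entries read)

Access #2 PA: 0x3612C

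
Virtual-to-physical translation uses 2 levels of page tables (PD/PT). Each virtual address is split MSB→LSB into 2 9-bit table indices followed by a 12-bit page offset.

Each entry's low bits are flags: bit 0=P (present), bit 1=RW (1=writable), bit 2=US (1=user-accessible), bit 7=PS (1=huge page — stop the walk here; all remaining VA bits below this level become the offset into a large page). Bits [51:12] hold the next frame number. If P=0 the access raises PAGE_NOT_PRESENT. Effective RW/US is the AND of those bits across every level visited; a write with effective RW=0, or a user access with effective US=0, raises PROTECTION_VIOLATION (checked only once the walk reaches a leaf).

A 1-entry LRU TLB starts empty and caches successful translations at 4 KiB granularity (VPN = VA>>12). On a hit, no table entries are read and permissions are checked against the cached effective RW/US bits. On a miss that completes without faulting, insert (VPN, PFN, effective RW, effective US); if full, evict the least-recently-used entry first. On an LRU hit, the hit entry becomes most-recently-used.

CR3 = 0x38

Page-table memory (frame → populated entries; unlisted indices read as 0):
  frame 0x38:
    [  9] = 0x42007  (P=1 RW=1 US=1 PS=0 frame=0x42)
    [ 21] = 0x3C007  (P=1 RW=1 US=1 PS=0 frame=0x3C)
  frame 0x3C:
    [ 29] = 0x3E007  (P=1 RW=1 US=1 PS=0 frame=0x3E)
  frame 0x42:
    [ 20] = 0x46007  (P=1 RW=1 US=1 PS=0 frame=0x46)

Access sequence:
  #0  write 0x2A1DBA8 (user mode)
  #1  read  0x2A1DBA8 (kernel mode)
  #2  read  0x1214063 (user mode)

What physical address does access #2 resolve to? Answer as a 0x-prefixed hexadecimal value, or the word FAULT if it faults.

Per-access translation:
#0 VA=0x2A1DBA8 (w,user):
  L0: frame=0x38 idx=21 entry=0x3C007 [P=1 RW=1 US=1 PS=0]
  L1: frame=0x3C idx=29 entry=0x3E007 [P=1 RW=1 US=1 PS=0]
  ⇒ phys 0x3EBA8  [2 reads]
#1 VA=0x2A1DBA8 (r,kernel):
  TLB hit vpn=0x2A1D → PA=0x3EBA8
#2 VA=0x1214063 (r,user):
  L0: frame=0x38 idx=9 entry=0x42007 [P=1 RW=1 US=1 PS=0]
  L1: frame=0x42 idx=20 entry=0x46007 [P=1 RW=1 US=1 PS=0]
  ⇒ phys 0x46063  [2 reads]

Access #2 PA: 0x46063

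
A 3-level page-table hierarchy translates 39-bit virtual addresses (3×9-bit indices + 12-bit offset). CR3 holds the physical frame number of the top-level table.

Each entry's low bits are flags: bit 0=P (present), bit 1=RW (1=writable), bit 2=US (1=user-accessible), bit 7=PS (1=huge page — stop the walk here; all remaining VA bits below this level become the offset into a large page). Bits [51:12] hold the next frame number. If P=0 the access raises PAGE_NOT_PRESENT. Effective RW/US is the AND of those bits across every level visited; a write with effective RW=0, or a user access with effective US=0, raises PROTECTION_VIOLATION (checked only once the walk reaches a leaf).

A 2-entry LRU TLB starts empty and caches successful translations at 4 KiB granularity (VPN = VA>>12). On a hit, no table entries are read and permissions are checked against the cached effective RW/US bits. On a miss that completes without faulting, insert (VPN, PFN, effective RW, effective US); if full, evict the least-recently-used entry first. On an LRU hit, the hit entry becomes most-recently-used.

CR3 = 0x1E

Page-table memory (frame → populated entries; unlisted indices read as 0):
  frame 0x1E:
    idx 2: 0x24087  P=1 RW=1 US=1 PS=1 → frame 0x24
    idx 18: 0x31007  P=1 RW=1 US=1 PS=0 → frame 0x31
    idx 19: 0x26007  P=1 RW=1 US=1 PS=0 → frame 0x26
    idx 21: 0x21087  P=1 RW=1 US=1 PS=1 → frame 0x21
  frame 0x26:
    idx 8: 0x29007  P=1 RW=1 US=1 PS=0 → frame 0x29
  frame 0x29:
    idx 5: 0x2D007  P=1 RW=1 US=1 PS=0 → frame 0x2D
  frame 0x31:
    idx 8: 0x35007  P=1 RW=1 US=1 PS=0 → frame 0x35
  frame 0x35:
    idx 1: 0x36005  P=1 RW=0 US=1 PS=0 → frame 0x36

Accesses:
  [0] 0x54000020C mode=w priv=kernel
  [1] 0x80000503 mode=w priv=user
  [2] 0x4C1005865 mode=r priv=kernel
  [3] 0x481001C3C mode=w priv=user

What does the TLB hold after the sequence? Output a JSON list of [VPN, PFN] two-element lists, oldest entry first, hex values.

Trace:
#0 VA=0x54000020C (w,kernel):
  L0: frame=0x1E idx=21 entry=0x21087 [P=1 RW=1 US=1 PS=1]
  ⇒ phys 0x2120C (huge @L0)  [1 reads]
#1 VA=0x80000503 (w,user):
  L0: frame=0x1E idx=2 entry=0x24087 [P=1 RW=1 US=1 PS=1]
  ⇒ phys 0x24503 (huge @L0)  [1 reads]
#2 VA=0x4C1005865 (r,kernel):
  L0: frame=0x1E idx=19 entry=0x26007 [P=1 RW=1 US=1 PS=0]
  L1: frame=0x26 idx=8 entry=0x29007 [P=1 RW=1 US=1 PS=0]
  L2: frame=0x29 idx=5 entry=0x2D007 [P=1 RW=1 US=1 PS=0]
  ⇒ phys 0x2D865  [3 reads]
#3 VA=0x481001C3C (w,user):
  L0: frame=0x1E idx=18 entry=0x31007 [P=1 RW=1 US=1 PS=0]
  L1: frame=0x31 idx=8 entry=0x35007 [P=1 RW=1 US=1 PS=0]
  L2: frame=0x35 idx=1 entry=0x36005 [P=1 RW=0 US=1 PS=0]
  → PROTECTION_VIOLATION  (3 entries read)

TLB: [["0x80000", "0x24"], ["0x4C1005", "0x2D"]]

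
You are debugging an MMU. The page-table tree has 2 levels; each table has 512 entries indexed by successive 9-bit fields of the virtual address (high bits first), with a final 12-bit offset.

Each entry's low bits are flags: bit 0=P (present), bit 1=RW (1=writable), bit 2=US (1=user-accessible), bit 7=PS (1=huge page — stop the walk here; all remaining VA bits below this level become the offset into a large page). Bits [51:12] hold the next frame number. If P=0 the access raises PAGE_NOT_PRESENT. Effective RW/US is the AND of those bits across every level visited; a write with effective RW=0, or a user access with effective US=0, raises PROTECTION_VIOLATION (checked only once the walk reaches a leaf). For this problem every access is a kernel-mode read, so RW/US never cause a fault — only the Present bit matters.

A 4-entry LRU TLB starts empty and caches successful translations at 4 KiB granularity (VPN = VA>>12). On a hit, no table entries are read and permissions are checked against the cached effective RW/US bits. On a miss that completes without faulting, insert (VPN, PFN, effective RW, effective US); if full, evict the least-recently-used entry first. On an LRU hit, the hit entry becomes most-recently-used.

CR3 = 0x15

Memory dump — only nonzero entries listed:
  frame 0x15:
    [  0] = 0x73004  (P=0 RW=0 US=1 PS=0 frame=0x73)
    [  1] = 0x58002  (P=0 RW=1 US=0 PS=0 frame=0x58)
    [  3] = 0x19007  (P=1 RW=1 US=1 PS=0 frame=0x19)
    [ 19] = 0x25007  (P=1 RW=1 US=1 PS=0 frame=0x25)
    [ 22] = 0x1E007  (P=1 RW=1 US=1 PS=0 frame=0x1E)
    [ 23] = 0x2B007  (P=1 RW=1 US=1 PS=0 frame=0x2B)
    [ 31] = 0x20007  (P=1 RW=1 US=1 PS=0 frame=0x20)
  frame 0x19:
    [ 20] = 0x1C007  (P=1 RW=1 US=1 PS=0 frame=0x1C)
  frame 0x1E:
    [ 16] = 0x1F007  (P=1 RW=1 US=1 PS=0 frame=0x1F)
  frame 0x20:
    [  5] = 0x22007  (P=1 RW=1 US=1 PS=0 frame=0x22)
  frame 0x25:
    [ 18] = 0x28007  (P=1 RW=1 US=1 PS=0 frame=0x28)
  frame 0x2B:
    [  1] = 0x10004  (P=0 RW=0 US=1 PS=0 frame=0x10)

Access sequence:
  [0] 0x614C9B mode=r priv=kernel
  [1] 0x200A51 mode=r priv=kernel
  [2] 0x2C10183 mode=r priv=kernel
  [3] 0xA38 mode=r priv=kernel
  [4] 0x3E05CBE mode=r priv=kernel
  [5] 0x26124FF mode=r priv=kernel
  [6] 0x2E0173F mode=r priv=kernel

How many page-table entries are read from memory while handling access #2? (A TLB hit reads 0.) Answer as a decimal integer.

Per-access translation:
#0 VA=0x614C9B (r,kernel):
  L0 @0x15[3] → 0x19007  P=1,RW=1,US=1,PS=0
  L1 @0x19[20] → 0x1C007  P=1,RW=1,US=1,PS=0
  → PA=0x1CC9B  (2 entries read)
#1 VA=0x200A51 (r,kernel):
  L0 @0x15[1] → 0x58002  P=0,RW=1,US=0,PS=0
  ⇒ fault: PAGE_NOT_PRESENT  — 1 lookups
#2 VA=0x2C10183 (r,kernel):
  L0 @0x15[22] → 0x1E007  P=1,RW=1,US=1,PS=0
  L1 @0x1E[16] → 0x1F007  P=1,RW=1,US=1,PS=0
  → PA=0x1F183  (2 entries read)
#3 VA=0xA38 (r,kernel):
  L0 @0x15[0] → 0x73004  P=0,RW=0,US=1,PS=0
  ⇒ fault: PAGE_NOT_PRESENT  — 1 lookups
#4 VA=0x3E05CBE (r,kernel):
  L0 @0x15[31] → 0x20007  P=1,RW=1,US=1,PS=0
  L1 @0x20[5] → 0x22007  P=1,RW=1,US=1,PS=0
  → PA=0x22CBE  (2 entries read)
#5 VA=0x26124FF (r,kernel):
  L0 @0x15[19] → 0x25007  P=1,RW=1,US=1,PS=0
  L1 @0x25[18] → 0x28007  P=1,RW=1,US=1,PS=0
  → PA=0x284FF  (2 entries read)
#6 VA=0x2E0173F (r,kernel):
  L0 @0x15[23] → 0x2B007  P=1,RW=1,US=1,PS=0
  L1 @0x2B[1] → 0x10004  P=0,RW=0,US=1,PS=0
  ⇒ fault: PAGE_NOT_PRESENT  — 2 lookups

Entries read for #2: 2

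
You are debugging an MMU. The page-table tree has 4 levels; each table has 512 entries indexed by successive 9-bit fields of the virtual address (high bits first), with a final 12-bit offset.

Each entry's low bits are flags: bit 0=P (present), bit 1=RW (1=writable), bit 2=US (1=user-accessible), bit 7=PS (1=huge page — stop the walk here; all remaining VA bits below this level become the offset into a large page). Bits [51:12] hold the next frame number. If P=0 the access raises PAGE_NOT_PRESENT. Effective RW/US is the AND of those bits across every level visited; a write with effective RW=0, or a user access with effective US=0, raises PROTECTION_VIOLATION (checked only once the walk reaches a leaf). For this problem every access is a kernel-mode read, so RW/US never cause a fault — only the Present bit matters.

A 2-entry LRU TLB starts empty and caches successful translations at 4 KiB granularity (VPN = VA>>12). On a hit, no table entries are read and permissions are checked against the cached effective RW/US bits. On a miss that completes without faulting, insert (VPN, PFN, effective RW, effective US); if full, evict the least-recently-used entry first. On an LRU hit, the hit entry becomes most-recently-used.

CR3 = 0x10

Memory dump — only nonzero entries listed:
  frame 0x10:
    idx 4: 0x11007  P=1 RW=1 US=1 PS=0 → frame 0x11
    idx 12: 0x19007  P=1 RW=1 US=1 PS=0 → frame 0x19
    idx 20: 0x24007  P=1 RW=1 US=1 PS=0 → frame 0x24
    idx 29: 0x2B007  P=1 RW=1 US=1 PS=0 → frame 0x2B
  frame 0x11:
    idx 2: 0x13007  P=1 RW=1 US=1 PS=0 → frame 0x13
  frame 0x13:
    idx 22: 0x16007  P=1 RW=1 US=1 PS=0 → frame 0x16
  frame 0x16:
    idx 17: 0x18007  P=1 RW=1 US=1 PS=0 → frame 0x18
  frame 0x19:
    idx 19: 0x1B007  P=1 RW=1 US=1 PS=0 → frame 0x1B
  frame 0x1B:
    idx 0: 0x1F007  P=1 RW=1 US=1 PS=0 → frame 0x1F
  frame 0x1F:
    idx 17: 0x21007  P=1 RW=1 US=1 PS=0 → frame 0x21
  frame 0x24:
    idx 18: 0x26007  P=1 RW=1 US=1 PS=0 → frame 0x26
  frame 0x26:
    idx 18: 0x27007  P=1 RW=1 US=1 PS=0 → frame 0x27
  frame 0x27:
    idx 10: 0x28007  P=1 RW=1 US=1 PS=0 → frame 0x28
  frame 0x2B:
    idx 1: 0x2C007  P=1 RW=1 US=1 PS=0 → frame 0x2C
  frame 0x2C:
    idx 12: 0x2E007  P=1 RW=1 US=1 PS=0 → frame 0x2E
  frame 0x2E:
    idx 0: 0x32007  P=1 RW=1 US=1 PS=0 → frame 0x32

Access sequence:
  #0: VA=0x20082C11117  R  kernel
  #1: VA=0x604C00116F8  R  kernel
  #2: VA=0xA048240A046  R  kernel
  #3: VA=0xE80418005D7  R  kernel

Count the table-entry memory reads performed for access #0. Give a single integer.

Walk each access:
#0 VA=0x20082C11117 (r,kernel):
  lvl0: tbl 0x10, slot 4 ⇒ 0x11007 (P1/RW1/US1/PS0)
  lvl1: tbl 0x11, slot 2 ⇒ 0x13007 (P1/RW1/US1/PS0)
  lvl2: tbl 0x13, slot 22 ⇒ 0x16007 (P1/RW1/US1/PS0)
  lvl3: tbl 0x16, slot 17 ⇒ 0x18007 (P1/RW1/US1/PS0)
  ⇒ phys 0x18117  [4 reads]
#1 VA=0x604C00116F8 (r,kernel):
  lvl0: tbl 0x10, slot 12 ⇒ 0x19007 (P1/RW1/US1/PS0)
  lvl1: tbl 0x19, slot 19 ⇒ 0x1B007 (P1/RW1/US1/PS0)
  lvl2: tbl 0x1B, slot 0 ⇒ 0x1F007 (P1/RW1/US1/PS0)
  lvl3: tbl 0x1F, slot 17 ⇒ 0x21007 (P1/RW1/US1/PS0)
  ⇒ phys 0x216F8  [4 reads]
#2 VA=0xA048240A046 (r,kernel):
  lvl0: tbl 0x10, slot 20 ⇒ 0x24007 (P1/RW1/US1/PS0)
  lvl1: tbl 0x24, slot 18 ⇒ 0x26007 (P1/RW1/US1/PS0)
  lvl2: tbl 0x26, slot 18 ⇒ 0x27007 (P1/RW1/US1/PS0)
  lvl3: tbl 0x27, slot 10 ⇒ 0x28007 (P1/RW1/US1/PS0)
  ⇒ phys 0x28046  [4 reads]
#3 VA=0xE80418005D7 (r,kernel):
  lvl0: tbl 0x10, slot 29 ⇒ 0x2B007 (P1/RW1/US1/PS0)
  lvl1: tbl 0x2B, slot 1 ⇒ 0x2C007 (P1/RW1/US1/PS0)
  lvl2: tbl 0x2C, slot 12 ⇒ 0x2E007 (P1/RW1/US1/PS0)
  lvl3: tbl 0x2E, slot 0 ⇒ 0x32007 (P1/RW1/US1/PS0)
  ⇒ phys 0x325D7  [4 reads]

Entries read for #0: 4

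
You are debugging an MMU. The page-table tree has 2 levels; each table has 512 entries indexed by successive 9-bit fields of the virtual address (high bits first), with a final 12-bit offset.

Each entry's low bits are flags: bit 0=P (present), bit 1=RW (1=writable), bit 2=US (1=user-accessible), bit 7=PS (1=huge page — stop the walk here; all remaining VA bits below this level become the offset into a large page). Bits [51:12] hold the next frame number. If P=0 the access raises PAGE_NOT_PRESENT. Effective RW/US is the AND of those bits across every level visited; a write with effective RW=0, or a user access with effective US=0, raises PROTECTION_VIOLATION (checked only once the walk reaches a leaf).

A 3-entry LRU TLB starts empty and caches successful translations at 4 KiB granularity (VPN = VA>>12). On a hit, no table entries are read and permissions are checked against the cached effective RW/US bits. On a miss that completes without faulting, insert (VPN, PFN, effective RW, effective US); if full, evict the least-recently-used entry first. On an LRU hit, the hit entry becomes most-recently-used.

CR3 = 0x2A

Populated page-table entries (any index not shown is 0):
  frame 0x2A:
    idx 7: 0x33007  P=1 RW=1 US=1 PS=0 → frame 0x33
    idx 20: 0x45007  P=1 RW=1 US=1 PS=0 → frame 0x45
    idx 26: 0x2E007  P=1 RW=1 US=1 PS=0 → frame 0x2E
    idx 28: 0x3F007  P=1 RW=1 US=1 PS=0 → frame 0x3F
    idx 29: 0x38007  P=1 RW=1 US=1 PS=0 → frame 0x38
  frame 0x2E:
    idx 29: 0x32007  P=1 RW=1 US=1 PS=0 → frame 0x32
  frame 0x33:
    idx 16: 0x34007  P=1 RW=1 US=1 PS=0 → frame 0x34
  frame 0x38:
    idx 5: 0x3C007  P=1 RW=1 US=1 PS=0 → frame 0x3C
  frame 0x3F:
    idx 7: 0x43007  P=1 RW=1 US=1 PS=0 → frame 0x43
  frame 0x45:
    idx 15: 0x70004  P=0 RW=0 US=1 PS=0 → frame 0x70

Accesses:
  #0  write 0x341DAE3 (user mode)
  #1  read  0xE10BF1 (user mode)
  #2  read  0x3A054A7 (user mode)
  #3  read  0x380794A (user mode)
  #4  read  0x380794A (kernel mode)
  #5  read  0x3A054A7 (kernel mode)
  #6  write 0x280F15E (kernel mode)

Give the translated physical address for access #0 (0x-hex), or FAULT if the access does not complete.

Trace:
#0 VA=0x341DAE3 (w,user):
  lvl0: tbl 0x2A, slot 26 ⇒ 0x2E007 (P1/RW1/US1/PS0)
  lvl1: tbl 0x2E, slot 29 ⇒ 0x32007 (P1/RW1/US1/PS0)
  ✓ 0x32AE3  — 2 lookups
#1 VA=0xE10BF1 (r,user):
  lvl0: tbl 0x2A, slot 7 ⇒ 0x33007 (P1/RW1/US1/PS0)
  lvl1: tbl 0x33, slot 16 ⇒ 0x34007 (P1/RW1/US1/PS0)
  ✓ 0x34BF1  — 2 lookups
#2 VA=0x3A054A7 (r,user):
  lvl0: tbl 0x2A, slot 29 ⇒ 0x38007 (P1/RW1/US1/PS0)
  lvl1: tbl 0x38, slot 5 ⇒ 0x3C007 (P1/RW1/US1/PS0)
  ✓ 0x3C4A7  — 2 lookups
#3 VA=0x380794A (r,user):
  lvl0: tbl 0x2A, slot 28 ⇒ 0x3F007 (P1/RW1/US1/PS0)
  lvl1: tbl 0x3F, slot 7 ⇒ 0x43007 (P1/RW1/US1/PS0)
  ✓ 0x4394A  — 2 lookups
#4 VA=0x380794A (r,kernel):
  TLB hit vpn=0x3807 → PA=0x4394A
#5 VA=0x3A054A7 (r,kernel):
  TLB hit vpn=0x3A05 → PA=0x3C4A7
#6 VA=0x280F15E (w,kernel):
  lvl0: tbl 0x2A, slot 20 ⇒ 0x45007 (P1/RW1/US1/PS0)
  lvl1: tbl 0x45, slot 15 ⇒ 0x70004 (P0/RW0/US1/PS0)
  ⇒ fault: PAGE_NOT_PRESENT  — 2 lookups

Access #0 PA: 0x32AE3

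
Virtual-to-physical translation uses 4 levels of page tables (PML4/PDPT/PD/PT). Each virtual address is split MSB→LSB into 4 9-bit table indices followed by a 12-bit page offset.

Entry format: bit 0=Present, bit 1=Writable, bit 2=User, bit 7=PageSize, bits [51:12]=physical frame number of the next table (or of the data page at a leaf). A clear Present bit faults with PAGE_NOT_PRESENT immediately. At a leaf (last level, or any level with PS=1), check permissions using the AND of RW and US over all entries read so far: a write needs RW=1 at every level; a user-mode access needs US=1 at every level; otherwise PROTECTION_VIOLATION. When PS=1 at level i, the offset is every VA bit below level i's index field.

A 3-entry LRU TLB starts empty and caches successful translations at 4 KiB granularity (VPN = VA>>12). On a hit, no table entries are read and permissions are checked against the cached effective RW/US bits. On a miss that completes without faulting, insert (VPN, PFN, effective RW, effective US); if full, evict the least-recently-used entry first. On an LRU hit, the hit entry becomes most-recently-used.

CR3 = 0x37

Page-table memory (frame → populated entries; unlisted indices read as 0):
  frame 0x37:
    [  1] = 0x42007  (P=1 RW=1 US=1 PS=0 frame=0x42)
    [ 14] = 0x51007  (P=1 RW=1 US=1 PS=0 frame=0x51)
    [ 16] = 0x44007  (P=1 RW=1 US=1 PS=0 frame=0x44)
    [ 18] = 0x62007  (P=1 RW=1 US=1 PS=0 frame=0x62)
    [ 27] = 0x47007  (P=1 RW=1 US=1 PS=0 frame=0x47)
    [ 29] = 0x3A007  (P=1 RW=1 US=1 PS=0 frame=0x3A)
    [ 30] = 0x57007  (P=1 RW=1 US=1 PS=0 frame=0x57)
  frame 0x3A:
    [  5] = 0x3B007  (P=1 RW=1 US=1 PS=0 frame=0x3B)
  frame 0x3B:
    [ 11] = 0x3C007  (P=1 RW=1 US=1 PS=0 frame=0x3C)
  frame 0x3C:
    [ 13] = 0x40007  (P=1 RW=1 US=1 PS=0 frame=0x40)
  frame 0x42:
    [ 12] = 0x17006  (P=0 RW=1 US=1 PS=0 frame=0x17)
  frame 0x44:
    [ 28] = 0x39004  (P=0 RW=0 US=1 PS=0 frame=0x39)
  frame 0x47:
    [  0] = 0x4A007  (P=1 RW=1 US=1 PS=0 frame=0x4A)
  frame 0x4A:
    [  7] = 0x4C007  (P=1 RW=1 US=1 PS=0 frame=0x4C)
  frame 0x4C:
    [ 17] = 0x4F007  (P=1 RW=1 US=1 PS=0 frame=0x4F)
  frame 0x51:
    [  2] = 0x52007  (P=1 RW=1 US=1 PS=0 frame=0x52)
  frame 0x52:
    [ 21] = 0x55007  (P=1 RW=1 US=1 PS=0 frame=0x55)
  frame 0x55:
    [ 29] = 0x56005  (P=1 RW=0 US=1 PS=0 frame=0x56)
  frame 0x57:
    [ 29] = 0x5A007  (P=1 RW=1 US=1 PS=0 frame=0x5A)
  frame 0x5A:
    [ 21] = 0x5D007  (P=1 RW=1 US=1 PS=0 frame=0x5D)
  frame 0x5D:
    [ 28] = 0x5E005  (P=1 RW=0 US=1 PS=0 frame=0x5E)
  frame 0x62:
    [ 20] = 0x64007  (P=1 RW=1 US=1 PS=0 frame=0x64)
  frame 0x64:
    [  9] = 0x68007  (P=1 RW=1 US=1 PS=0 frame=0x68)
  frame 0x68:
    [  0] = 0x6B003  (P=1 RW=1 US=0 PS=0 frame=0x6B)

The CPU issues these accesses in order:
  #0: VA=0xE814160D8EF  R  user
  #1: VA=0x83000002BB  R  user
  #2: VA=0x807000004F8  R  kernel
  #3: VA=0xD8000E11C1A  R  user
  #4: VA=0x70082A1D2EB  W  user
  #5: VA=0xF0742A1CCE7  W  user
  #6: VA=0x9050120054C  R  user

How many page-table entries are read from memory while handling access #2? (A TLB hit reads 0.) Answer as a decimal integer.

Walk each access:
#0 VA=0xE814160D8EF (r,user):
  [0] read 0x37 idx=29: raw=0x3A007 flags P=1 W=1 U=1 S=0
  [1] read 0x3A idx=5: raw=0x3B007 flags P=1 W=1 U=1 S=0
  [2] read 0x3B idx=11: raw=0x3C007 flags P=1 W=1 U=1 S=0
  [3] read 0x3C idx=13: raw=0x40007 flags P=1 W=1 U=1 S=0
  ⇒ phys 0x408EF  [4 reads]
#1 VA=0x83000002BB (r,user):
  [0] read 0x37 idx=1: raw=0x42007 flags P=1 W=1 U=1 S=0
  [1] read 0x42 idx=12: raw=0x17006 flags P=0 W=1 U=1 S=0
  → PAGE_NOT_PRESENT  (2 entries read)
#2 VA=0x807000004F8 (r,kernel):
  [0] read 0x37 idx=16: raw=0x44007 flags P=1 W=1 U=1 S=0
  [1] read 0x44 idx=28: raw=0x39004 flags P=0 W=0 U=1 S=0
  → PAGE_NOT_PRESENT  (2 entries read)
#3 VA=0xD8000E11C1A (r,user):
  [0] read 0x37 idx=27: raw=0x47007 flags P=1 W=1 U=1 S=0
  [1] read 0x47 idx=0: raw=0x4A007 flags P=1 W=1 U=1 S=0
  [2] read 0x4A idx=7: raw=0x4C007 flags P=1 W=1 U=1 S=0
  [3] read 0x4C idx=17: raw=0x4F007 flags P=1 W=1 U=1 S=0
  ⇒ phys 0x4FC1A  [4 reads]
#4 VA=0x70082A1D2EB (w,user):
  [0] read 0x37 idx=14: raw=0x51007 flags P=1 W=1 U=1 S=0
  [1] read 0x51 idx=2: raw=0x52007 flags P=1 W=1 U=1 S=0
  [2] read 0x52 idx=21: raw=0x55007 flags P=1 W=1 U=1 S=0
  [3] read 0x55 idx=29: raw=0x56005 flags P=1 W=0 U=1 S=0
  → PROTECTION_VIOLATION  (4 entries read)
#5 VA=0xF0742A1CCE7 (w,user):
  [0] read 0x37 idx=30: raw=0x57007 flags P=1 W=1 U=1 S=0
  [1] read 0x57 idx=29: raw=0x5A007 flags P=1 W=1 U=1 S=0
  [2] read 0x5A idx=21: raw=0x5D007 flags P=1 W=1 U=1 S=0
  [3] read 0x5D idx=28: raw=0x5E005 flags P=1 W=0 U=1 S=0
  → PROTECTION_VIOLATION  (4 entries read)
#6 VA=0x9050120054C (r,user):
  [0] read 0x37 idx=18: raw=0x62007 flags P=1 W=1 U=1 S=0
  [1] read 0x62 idx=20: raw=0x64007 flags P=1 W=1 U=1 S=0
  [2] read 0x64 idx=9: raw=0x68007 flags P=1 W=1 U=1 S=0
  [3] read 0x68 idx=0: raw=0x6B003 flags P=1 W=1 U=0 S=0
  → PROTECTION_VIOLATION  (4 entries read)

Entries read for #2: 2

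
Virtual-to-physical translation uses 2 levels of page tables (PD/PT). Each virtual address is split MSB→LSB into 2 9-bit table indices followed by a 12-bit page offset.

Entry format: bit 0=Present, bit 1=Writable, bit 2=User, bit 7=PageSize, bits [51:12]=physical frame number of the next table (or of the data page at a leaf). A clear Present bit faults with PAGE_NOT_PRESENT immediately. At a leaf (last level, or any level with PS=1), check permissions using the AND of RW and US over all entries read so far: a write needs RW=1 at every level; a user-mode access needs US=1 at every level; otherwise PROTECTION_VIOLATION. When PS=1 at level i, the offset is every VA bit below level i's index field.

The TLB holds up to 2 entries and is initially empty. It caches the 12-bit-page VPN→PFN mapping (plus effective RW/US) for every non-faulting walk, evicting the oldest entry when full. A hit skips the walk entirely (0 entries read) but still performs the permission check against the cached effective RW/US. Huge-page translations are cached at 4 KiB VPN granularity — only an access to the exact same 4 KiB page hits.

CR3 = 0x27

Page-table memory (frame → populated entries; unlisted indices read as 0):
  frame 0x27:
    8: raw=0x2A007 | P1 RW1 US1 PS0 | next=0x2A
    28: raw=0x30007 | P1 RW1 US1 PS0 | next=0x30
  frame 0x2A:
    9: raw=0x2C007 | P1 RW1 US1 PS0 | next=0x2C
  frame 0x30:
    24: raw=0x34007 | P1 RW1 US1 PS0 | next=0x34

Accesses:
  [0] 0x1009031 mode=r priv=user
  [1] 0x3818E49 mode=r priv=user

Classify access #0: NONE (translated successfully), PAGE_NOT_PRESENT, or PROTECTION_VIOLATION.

Per-access translation:
#0 VA=0x1009031 (r,user):
  lvl0: tbl 0x27, slot 8 ⇒ 0x2A007 (P1/RW1/US1/PS0)
  lvl1: tbl 0x2A, slot 9 ⇒ 0x2C007 (P1/RW1/US1/PS0)
  → PA=0x2C031  (2 entries read)
#1 VA=0x3818E49 (r,user):
  lvl0: tbl 0x27, slot 28 ⇒ 0x30007 (P1/RW1/US1/PS0)
  lvl1: tbl 0x30, slot 24 ⇒ 0x34007 (P1/RW1/US1/PS0)
  → PA=0x34E49  (2 entries read)

Access #0 fault: NONE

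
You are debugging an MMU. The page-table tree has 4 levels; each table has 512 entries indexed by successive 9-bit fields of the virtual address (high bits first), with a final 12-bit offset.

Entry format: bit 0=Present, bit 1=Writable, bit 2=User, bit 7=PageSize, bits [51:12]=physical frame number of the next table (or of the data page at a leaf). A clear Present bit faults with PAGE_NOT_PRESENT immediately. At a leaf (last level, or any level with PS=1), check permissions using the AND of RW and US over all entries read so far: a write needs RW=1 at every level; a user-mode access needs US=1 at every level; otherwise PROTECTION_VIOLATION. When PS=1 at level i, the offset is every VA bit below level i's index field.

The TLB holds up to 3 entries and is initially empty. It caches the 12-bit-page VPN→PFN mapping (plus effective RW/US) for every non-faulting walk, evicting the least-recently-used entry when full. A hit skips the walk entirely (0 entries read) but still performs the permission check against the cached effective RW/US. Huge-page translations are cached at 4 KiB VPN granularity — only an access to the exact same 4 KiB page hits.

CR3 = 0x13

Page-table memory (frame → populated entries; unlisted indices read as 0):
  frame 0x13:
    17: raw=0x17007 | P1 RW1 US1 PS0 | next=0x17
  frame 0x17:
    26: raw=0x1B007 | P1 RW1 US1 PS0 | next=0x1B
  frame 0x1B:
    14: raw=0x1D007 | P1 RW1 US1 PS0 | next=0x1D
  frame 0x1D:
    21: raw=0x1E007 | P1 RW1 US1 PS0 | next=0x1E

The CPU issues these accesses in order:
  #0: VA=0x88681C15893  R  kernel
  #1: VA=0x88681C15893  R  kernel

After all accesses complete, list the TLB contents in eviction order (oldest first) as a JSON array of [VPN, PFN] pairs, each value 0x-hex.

Trace:
#0 VA=0x88681C15893 (r,kernel):
  lvl0: tbl 0x13, slot 17 ⇒ 0x17007 (P1/RW1/US1/PS0)
  lvl1: tbl 0x17, slot 26 ⇒ 0x1B007 (P1/RW1/US1/PS0)
  lvl2: tbl 0x1B, slot 14 ⇒ 0x1D007 (P1/RW1/US1/PS0)
  lvl3: tbl 0x1D, slot 21 ⇒ 0x1E007 (P1/RW1/US1/PS0)
  ✓ 0x1E893  — 4 lookups
#1 VA=0x88681C15893 (r,kernel):
  TLB hit vpn=0x88681C15 → PA=0x1E893

TLB: [["0x88681C15", "0x1E"]]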